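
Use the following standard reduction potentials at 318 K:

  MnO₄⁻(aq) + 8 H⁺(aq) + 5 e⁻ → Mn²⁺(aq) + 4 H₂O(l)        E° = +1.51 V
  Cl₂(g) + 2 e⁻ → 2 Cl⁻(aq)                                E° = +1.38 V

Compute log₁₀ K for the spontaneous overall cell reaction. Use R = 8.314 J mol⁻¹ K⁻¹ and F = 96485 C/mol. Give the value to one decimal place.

Cathode: MnO₄⁻/Mn²⁺; anode: Cl₂/Cl⁻. E°cell = (+1.51) − (+1.38) = +0.13 V, with n = 10.
ΔG° = −nFE° = −RT ln K, so ln K = nFE°/(RT) = (10)(96485)(+0.13) / ((8.314)(318)) = 47.442.
log₁₀ K = 47.442 / ln 10 = 20.6.

20.6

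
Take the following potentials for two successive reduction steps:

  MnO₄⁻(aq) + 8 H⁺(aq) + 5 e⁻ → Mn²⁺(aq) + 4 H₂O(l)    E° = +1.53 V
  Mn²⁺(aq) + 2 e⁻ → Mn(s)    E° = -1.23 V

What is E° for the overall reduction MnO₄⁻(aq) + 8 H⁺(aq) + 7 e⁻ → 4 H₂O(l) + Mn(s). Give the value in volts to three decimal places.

+0.741 V

Adding the free-energy changes (−nFE°) of the two steps gives −n₃FE°₃ = −n₁FE°₁ − n₂FE°₂.
E°₃ = (5×+1.53 + 2×-1.23) / 7 = (+5.190) / 7 = +0.741 V.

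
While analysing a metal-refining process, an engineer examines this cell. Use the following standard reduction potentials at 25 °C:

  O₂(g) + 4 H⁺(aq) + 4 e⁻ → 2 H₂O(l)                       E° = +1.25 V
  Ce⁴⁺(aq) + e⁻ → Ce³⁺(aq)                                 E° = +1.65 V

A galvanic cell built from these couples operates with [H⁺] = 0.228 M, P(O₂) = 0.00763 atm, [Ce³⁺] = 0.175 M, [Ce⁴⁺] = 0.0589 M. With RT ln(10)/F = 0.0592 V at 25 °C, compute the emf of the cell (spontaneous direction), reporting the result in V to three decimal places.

+0.441 V

Ce⁴⁺/Ce³⁺ is the cathode (higher E°), O₂/H₂O the anode: E°cell = +1.65 − (+1.25) = +0.40 V, n = 4.
Overall: 4 Ce⁴⁺(aq) + 2 H₂O(l) → 4 Ce³⁺(aq) + O₂(g) + 4 H⁺(aq)
Q = [Ce³⁺]^4·P(O₂)·[H⁺]^4 / ([Ce⁴⁺]^4); log Q = -2.794.
E = E° − (0.0592/n) log Q = +0.40 − (0.0592/4)(-2.794) = +0.441 V.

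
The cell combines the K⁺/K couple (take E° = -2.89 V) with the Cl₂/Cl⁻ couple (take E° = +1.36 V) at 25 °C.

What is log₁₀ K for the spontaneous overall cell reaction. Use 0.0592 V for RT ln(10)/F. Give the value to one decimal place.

Cathode: Cl₂/Cl⁻; anode: K⁺/K. E°cell = +4.25 V, n = 2.
log K = nE°cell / 0.0592 = (2)(+4.25) / 0.0592 = 143.6.

143.6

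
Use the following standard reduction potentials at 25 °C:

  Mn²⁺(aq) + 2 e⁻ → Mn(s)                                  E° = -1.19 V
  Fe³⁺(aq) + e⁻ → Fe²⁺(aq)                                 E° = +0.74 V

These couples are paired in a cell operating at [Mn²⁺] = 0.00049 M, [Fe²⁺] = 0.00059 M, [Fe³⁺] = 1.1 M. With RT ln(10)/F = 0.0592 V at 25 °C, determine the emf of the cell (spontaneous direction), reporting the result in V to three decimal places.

+2.222 V

Fe³⁺/Fe²⁺ is the cathode (higher E°), Mn²⁺/Mn the anode: E°cell = +0.74 − (-1.19) = +1.93 V, n = 2.
Overall: 2 Fe³⁺(aq) + Mn(s) → 2 Fe²⁺(aq) + Mn²⁺(aq)
Q = [Fe²⁺]^2·[Mn²⁺] / ([Fe³⁺]^2); log Q = -9.851.
E = E° − (0.0592/n) log Q = +1.93 − (0.0592/2)(-9.851) = +2.222 V.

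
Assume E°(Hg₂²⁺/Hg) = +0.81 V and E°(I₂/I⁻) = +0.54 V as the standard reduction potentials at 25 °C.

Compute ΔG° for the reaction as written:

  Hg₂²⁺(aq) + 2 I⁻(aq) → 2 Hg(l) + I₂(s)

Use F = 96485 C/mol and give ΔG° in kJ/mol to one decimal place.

As written, Hg₂²⁺/Hg is reduced (cathode) and I₂/I⁻ is oxidised (anode), so E°cell = (+0.81) − (+0.54) = +0.27 V.
Balancing electrons gives n = 2.
ΔG° = −nFE° = −(2)(96485)(+0.27) = -52,102 J = -52.1 kJ/mol.

-52.1 kJ/mol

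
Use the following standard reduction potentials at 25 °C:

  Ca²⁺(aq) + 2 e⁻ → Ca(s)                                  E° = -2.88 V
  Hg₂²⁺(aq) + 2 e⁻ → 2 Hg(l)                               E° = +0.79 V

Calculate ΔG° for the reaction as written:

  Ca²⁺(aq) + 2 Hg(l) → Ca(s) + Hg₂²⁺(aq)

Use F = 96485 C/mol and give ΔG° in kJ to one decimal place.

As written, Ca²⁺/Ca is reduced (cathode) and Hg₂²⁺/Hg is oxidised (anode), so E°cell = (-2.88) − (+0.79) = -3.67 V.
Balancing electrons gives n = 2.
ΔG° = −nFE° = −(2)(96485)(-3.67) = 708,200 J = +708.2 kJ.

+708.2 kJ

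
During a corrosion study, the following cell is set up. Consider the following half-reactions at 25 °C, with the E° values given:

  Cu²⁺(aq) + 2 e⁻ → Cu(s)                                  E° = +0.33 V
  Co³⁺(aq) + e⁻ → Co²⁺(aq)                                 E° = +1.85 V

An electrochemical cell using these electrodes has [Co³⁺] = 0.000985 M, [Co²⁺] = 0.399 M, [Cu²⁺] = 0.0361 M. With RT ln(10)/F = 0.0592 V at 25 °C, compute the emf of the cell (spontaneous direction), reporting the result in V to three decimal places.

+1.408 V

Co³⁺/Co²⁺ is the cathode (higher E°), Cu²⁺/Cu the anode: E°cell = +1.85 − (+0.33) = +1.52 V, n = 2.
Overall: 2 Co³⁺(aq) + Cu(s) → 2 Co²⁺(aq) + Cu²⁺(aq)
Q = [Co²⁺]^2·[Cu²⁺] / ([Co³⁺]^2); log Q = 3.773.
E = E° − (0.0592/n) log Q = +1.52 − (0.0592/2)(3.773) = +1.408 V.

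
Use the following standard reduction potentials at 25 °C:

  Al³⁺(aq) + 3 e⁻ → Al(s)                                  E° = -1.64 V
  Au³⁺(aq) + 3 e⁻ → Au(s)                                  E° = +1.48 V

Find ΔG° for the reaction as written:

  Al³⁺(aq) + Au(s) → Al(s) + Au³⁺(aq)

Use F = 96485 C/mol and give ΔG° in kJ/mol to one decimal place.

As written, Al³⁺/Al is reduced (cathode) and Au³⁺/Au is oxidised (anode), so E°cell = (-1.64) − (+1.48) = -3.12 V.
Balancing electrons gives n = 3.
ΔG° = −nFE° = −(3)(96485)(-3.12) = 903,100 J = +903.1 kJ/mol.

+903.1 kJ/mol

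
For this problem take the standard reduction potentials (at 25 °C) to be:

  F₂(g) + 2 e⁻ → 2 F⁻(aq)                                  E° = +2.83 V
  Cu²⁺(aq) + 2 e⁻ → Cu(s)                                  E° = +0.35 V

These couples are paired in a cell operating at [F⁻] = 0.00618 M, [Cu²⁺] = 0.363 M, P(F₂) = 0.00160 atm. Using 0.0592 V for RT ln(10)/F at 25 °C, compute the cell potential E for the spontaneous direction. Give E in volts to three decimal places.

F₂/F⁻ is the cathode (higher E°), Cu²⁺/Cu the anode: E°cell = +2.83 − (+0.35) = +2.48 V, n = 2.
Overall: F₂(g) + Cu(s) → 2 F⁻(aq) + Cu²⁺(aq)
Q = [F⁻]^2·[Cu²⁺] / (P(F₂)); log Q = -2.062.
E = E° − (0.0592/n) log Q = +2.48 − (0.0592/2)(-2.062) = +2.541 V.

+2.541 V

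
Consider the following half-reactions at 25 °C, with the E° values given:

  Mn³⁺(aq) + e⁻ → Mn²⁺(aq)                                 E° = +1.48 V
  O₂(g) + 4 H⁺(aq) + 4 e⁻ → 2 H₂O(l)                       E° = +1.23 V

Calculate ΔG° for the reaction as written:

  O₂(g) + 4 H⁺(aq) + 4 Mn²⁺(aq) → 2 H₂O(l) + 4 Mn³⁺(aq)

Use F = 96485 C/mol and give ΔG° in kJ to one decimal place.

+96.5 kJ

As written, O₂/H₂O is reduced (cathode) and Mn³⁺/Mn²⁺ is oxidised (anode), so E°cell = (+1.23) − (+1.48) = -0.25 V.
Balancing electrons gives n = 4.
ΔG° = −nFE° = −(4)(96485)(-0.25) = 96,485 J = +96.5 kJ.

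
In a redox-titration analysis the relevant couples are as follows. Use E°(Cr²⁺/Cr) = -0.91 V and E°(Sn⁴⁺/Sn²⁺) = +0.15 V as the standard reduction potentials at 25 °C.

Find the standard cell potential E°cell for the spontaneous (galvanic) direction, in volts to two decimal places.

The Sn⁴⁺/Sn²⁺ couple has the higher reduction potential, so it is the cathode; Cr²⁺/Cr is oxidised at the anode.
E°cell = E°(cathode) − E°(anode) = (+0.15) − (-0.91) = +1.06 V.

+1.06 V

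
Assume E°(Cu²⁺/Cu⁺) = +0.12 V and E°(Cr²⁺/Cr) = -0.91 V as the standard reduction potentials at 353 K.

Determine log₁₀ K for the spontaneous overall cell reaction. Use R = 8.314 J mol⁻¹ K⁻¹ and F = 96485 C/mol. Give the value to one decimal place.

Cathode: Cu²⁺/Cu⁺; anode: Cr²⁺/Cr. E°cell = (+0.12) − (-0.91) = +1.03 V, with n = 2.
ΔG° = −nFE° = −RT ln K, so ln K = nFE°/(RT) = (2)(96485)(+1.03) / ((8.314)(353)) = 67.724.
log₁₀ K = 67.724 / ln 10 = 29.4.

29.4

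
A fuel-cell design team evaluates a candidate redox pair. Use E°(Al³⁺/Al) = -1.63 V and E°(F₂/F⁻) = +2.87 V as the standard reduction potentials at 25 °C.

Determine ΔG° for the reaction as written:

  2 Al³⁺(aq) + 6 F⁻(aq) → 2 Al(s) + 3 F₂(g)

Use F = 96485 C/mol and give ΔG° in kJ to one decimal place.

+2605.1 kJ

As written, Al³⁺/Al is reduced (cathode) and F₂/F⁻ is oxidised (anode), so E°cell = (-1.63) − (+2.87) = -4.50 V.
Balancing electrons gives n = 6.
ΔG° = −nFE° = −(6)(96485)(-4.50) = 2,605,095 J = +2605.1 kJ.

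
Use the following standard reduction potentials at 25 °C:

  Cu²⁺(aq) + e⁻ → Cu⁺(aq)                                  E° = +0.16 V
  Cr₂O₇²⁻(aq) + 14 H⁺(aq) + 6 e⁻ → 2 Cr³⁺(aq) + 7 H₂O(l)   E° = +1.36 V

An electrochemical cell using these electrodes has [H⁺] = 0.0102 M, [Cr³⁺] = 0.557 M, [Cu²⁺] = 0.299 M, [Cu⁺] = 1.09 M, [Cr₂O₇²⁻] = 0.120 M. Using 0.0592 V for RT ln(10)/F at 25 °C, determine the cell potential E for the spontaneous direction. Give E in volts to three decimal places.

+0.954 V

Cr₂O₇²⁻/Cr³⁺ is the cathode (higher E°), Cu²⁺/Cu⁺ the anode: E°cell = +1.36 − (+0.16) = +1.20 V, n = 6.
Overall: Cr₂O₇²⁻(aq) + 14 H⁺(aq) + 6 Cu⁺(aq) → 2 Cr³⁺(aq) + 7 H₂O(l) + 6 Cu²⁺(aq)
Q = [Cr³⁺]^2·[Cu²⁺]^6 / ([Cr₂O₇²⁻]·[H⁺]^14·[Cu⁺]^6); log Q = 24.922.
E = E° − (0.0592/n) log Q = +1.20 − (0.0592/6)(24.922) = +0.954 V.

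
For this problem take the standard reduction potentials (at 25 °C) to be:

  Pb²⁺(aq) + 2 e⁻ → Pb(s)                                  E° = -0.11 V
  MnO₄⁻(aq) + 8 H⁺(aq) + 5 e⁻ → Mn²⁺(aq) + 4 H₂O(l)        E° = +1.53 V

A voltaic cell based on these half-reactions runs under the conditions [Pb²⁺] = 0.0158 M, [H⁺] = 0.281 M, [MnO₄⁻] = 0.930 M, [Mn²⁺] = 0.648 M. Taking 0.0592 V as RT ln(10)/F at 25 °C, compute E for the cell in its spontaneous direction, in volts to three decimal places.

+1.643 V

MnO₄⁻/Mn²⁺ is the cathode (higher E°), Pb²⁺/Pb the anode: E°cell = +1.53 − (-0.11) = +1.64 V, n = 10.
Overall: 2 MnO₄⁻(aq) + 16 H⁺(aq) + 5 Pb(s) → 2 Mn²⁺(aq) + 8 H₂O(l) + 5 Pb²⁺(aq)
Q = [Mn²⁺]^2·[Pb²⁺]^5 / ([MnO₄⁻]^2·[H⁺]^16); log Q = -0.500.
E = E° − (0.0592/n) log Q = +1.64 − (0.0592/10)(-0.500) = +1.643 V.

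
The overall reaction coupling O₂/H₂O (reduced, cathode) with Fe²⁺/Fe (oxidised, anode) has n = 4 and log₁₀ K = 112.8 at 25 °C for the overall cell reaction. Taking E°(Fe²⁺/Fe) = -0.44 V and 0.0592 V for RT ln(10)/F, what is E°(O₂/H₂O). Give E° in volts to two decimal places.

+1.23 V

E°cell = (0.0592/n)·log K = (0.0592/4)(112.8) = +1.669 V.
Since O₂/H₂O is the cathode and Fe²⁺/Fe the anode, E°cell = E°(O₂/H₂O) − E°(Fe²⁺/Fe).
So E°(O₂/H₂O) = E°cell + E°(Fe²⁺/Fe) = +1.669 + (-0.44) = +1.23 V.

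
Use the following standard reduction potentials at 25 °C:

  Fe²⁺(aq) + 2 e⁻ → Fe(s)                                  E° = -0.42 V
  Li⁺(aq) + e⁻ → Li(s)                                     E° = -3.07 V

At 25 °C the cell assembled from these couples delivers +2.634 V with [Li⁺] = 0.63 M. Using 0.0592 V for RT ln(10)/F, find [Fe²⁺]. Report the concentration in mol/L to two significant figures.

Fe²⁺/Fe is the cathode, Li⁺/Li the anode: E°cell = +2.65 V, n = 2.
Overall reaction: Fe²⁺(aq) + 2 Li(s) → Fe(s) + 2 Li⁺(aq); Q = [Li⁺]^2/[Fe²⁺]^1.
From E = E° − (0.0592/n) log Q: log Q = (E° − E)·n/0.0592 = (+2.65 − (+2.634))·2/0.0592 = 0.5405.
So 1·log[Fe²⁺] = 2·log(0.63) − log Q = -0.4013 − (0.5405) = -0.9418; [Fe²⁺] = 10^(-0.9418) ≈ 0.11 M.

0.11 M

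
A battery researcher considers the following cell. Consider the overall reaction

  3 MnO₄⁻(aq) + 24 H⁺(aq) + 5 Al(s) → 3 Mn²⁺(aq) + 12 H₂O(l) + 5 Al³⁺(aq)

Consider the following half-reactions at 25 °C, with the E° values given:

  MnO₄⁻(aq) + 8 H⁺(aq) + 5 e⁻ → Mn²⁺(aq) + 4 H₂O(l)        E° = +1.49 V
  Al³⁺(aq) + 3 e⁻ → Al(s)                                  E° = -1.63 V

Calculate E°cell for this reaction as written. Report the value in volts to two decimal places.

The MnO₄⁻/Mn²⁺ couple has the higher reduction potential, so it is the cathode; Al³⁺/Al is oxidised at the anode.
E°cell = E°(cathode) − E°(anode) = (+1.49) − (-1.63) = +3.12 V.

+3.12 V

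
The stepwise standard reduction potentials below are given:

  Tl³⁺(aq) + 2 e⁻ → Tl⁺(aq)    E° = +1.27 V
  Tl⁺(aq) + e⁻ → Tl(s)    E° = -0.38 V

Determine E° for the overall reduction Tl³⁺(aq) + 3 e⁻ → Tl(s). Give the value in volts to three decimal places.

+0.720 V

Standard free energies of sequential steps add: ΔG°₃ = ΔG°₁ + ΔG°₂, so n₃E°₃ = n₁E°₁ + n₂E°₂.
E°₃ = (2×+1.27 + 1×-0.38) / 3 = (+2.160) / 3 = +0.720 V.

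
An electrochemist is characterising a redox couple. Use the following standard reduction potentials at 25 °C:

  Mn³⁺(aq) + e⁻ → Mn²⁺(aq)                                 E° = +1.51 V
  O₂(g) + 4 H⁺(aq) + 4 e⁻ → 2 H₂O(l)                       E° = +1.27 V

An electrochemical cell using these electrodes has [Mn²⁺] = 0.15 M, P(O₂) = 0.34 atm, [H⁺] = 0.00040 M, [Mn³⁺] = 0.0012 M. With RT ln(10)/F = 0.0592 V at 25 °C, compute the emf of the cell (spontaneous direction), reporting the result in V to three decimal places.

Mn³⁺/Mn²⁺ is the cathode (higher E°), O₂/H₂O the anode: E°cell = +1.51 − (+1.27) = +0.24 V, n = 4.
Overall: 4 Mn³⁺(aq) + 2 H₂O(l) → 4 Mn²⁺(aq) + O₂(g) + 4 H⁺(aq)
Q = [Mn²⁺]^4·P(O₂)·[H⁺]^4 / ([Mn³⁺]^4); log Q = -5.673.
E = E° − (0.0592/n) log Q = +0.24 − (0.0592/4)(-5.673) = +0.324 V.

+0.324 V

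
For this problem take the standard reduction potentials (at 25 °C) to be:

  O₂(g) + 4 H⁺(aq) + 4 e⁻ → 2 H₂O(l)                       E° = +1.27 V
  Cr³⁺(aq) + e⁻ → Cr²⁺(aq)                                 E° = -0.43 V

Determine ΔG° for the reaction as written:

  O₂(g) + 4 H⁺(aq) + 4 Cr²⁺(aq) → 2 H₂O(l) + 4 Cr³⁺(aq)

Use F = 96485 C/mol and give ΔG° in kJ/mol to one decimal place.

-656.1 kJ/mol

As written, O₂/H₂O is reduced (cathode) and Cr³⁺/Cr²⁺ is oxidised (anode), so E°cell = (+1.27) − (-0.43) = +1.70 V.
Balancing electrons gives n = 4.
ΔG° = −nFE° = −(4)(96485)(+1.70) = -656,098 J = -656.1 kJ/mol.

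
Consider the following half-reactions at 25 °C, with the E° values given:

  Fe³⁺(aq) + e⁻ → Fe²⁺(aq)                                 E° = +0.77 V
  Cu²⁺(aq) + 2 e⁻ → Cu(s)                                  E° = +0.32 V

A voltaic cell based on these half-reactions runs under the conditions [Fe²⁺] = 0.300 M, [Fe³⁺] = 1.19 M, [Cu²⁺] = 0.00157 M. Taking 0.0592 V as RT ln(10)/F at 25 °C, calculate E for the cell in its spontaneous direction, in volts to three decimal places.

Fe³⁺/Fe²⁺ is the cathode (higher E°), Cu²⁺/Cu the anode: E°cell = +0.77 − (+0.32) = +0.45 V, n = 2.
Overall: 2 Fe³⁺(aq) + Cu(s) → 2 Fe²⁺(aq) + Cu²⁺(aq)
Q = [Fe²⁺]^2·[Cu²⁺] / ([Fe³⁺]^2); log Q = -4.001.
E = E° − (0.0592/n) log Q = +0.45 − (0.0592/2)(-4.001) = +0.568 V.

+0.568 V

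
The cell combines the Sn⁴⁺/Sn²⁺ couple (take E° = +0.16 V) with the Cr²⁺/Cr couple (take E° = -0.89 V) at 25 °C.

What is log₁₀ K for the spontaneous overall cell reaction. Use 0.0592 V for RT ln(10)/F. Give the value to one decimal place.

35.5

Cathode: Sn⁴⁺/Sn²⁺; anode: Cr²⁺/Cr. E°cell = +1.05 V, n = 2.
log K = nE°cell / 0.0592 = (2)(+1.05) / 0.0592 = 35.5.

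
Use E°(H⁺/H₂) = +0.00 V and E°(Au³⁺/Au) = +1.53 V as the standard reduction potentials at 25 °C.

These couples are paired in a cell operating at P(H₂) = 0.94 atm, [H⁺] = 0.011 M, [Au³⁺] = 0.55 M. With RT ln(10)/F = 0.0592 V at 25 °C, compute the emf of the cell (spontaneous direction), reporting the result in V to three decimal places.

+1.640 V

Au³⁺/Au is the cathode (higher E°), H⁺/H₂ the anode: E°cell = +1.53 − (+0.00) = +1.53 V, n = 6.
Overall: 2 Au³⁺(aq) + 3 H₂(g) → 2 Au(s) + 6 H⁺(aq)
Q = [H⁺]^6 / ([Au³⁺]^2·P(H₂)^3); log Q = -11.152.
E = E° − (0.0592/n) log Q = +1.53 − (0.0592/6)(-11.152) = +1.640 V.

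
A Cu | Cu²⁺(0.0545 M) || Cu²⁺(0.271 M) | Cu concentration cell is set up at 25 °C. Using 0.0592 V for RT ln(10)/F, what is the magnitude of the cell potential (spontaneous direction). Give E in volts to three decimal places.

For a concentration cell E°cell = 0. The 0.271 M side is the cathode (reduction is favoured where [Cu²⁺] is higher).
With n = 2, E = −(0.0592/2) log([Cu²⁺]ₐₙ/[Cu²⁺]꜀ₐₜ) = −(0.0592/2) log(0.0545/0.271) = −(0.0592/2)(-0.697) = +0.021 V.

+0.021 V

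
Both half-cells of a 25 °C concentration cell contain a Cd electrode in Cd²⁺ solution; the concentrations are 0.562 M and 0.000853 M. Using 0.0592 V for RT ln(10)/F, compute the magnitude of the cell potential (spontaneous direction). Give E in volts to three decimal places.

+0.083 V

For a concentration cell E°cell = 0. The 0.562 M side is the cathode (reduction is favoured where [Cd²⁺] is higher).
With n = 2, E = −(0.0592/2) log([Cd²⁺]ₐₙ/[Cd²⁺]꜀ₐₜ) = −(0.0592/2) log(0.000853/0.562) = −(0.0592/2)(-2.819) = +0.083 V.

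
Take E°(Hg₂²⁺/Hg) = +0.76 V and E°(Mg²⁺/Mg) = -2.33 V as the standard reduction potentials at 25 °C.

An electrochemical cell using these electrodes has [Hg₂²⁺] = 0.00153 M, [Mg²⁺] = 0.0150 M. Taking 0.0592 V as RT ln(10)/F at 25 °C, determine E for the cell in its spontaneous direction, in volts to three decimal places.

Hg₂²⁺/Hg is the cathode (higher E°), Mg²⁺/Mg the anode: E°cell = +0.76 − (-2.33) = +3.09 V, n = 2.
Overall: Hg₂²⁺(aq) + Mg(s) → 2 Hg(l) + Mg²⁺(aq)
Q = [Mg²⁺] / ([Hg₂²⁺]); log Q = 0.991.
E = E° − (0.0592/n) log Q = +3.09 − (0.0592/2)(0.991) = +3.061 V.

+3.061 V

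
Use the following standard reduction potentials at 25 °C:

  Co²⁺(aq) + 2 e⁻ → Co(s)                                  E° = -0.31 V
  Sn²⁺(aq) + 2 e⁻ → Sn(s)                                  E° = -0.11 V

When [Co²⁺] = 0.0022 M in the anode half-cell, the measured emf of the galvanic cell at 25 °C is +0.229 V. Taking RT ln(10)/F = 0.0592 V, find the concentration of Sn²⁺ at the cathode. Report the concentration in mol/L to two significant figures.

0.021 M

Sn²⁺/Sn is the cathode, Co²⁺/Co the anode: E°cell = +0.20 V, n = 2.
Overall reaction: Sn²⁺(aq) + Co(s) → Sn(s) + Co²⁺(aq); Q = [Co²⁺]^1/[Sn²⁺]^1.
From E = E° − (0.0592/n) log Q: log Q = (E° − E)·n/0.0592 = (+0.20 − (+0.229))·2/0.0592 = -0.9797.
So 1·log[Sn²⁺] = 1·log(0.0022) − log Q = -2.6576 − (-0.9797) = -1.6779; [Sn²⁺] = 10^(-1.6779) ≈ 0.021 M.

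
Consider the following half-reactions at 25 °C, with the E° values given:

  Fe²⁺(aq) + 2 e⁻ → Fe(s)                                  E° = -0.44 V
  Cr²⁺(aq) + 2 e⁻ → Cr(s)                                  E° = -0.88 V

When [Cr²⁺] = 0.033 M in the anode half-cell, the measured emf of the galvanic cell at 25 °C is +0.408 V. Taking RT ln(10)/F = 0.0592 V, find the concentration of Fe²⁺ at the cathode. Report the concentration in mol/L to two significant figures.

0.0027 M

Fe²⁺/Fe is the cathode, Cr²⁺/Cr the anode: E°cell = +0.44 V, n = 2.
Overall reaction: Fe²⁺(aq) + Cr(s) → Fe(s) + Cr²⁺(aq); Q = [Cr²⁺]^1/[Fe²⁺]^1.
From E = E° − (0.0592/n) log Q: log Q = (E° − E)·n/0.0592 = (+0.44 − (+0.408))·2/0.0592 = 1.0811.
So 1·log[Fe²⁺] = 1·log(0.033) − log Q = -1.4815 − (1.0811) = -2.5626; [Fe²⁺] = 10^(-2.5626) ≈ 0.0027 M.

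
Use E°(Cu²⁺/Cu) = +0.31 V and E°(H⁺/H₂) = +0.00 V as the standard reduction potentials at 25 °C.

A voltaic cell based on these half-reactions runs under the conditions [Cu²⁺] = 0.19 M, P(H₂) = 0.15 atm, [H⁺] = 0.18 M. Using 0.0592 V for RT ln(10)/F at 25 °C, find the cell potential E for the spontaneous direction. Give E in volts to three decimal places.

Cu²⁺/Cu is the cathode (higher E°), H⁺/H₂ the anode: E°cell = +0.31 − (+0.00) = +0.31 V, n = 2.
Overall: Cu²⁺(aq) + H₂(g) → Cu(s) + 2 H⁺(aq)
Q = [H⁺]^2 / ([Cu²⁺]·P(H₂)); log Q = 0.056.
E = E° − (0.0592/n) log Q = +0.31 − (0.0592/2)(0.056) = +0.308 V.

+0.308 V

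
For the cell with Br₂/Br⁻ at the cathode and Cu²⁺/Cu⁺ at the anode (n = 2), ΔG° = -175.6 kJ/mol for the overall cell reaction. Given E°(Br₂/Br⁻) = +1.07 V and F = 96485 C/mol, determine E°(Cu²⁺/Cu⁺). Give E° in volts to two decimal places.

+0.16 V

E°cell = −ΔG°/(nF) = −(-175.6×10³)/((2)(96485)) = +0.910 V.
Since Br₂/Br⁻ is the cathode and Cu²⁺/Cu⁺ the anode, E°cell = E°(Br₂/Br⁻) − E°(Cu²⁺/Cu⁺).
So E°(Cu²⁺/Cu⁺) = E°(Br₂/Br⁻) − E°cell = (+1.07) − (+0.910) = +0.16 V.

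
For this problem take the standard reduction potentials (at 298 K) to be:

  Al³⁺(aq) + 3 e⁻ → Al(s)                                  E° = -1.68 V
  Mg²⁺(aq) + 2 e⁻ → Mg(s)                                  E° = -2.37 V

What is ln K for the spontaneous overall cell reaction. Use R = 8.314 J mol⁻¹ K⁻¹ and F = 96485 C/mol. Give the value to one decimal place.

161.2

Cathode: Al³⁺/Al; anode: Mg²⁺/Mg. E°cell = (-1.68) − (-2.37) = +0.69 V, with n = 6.
ΔG° = −nFE° = −RT ln K, so ln K = nFE°/(RT) = (6)(96485)(+0.69) / ((8.314)(298)) = 161.226.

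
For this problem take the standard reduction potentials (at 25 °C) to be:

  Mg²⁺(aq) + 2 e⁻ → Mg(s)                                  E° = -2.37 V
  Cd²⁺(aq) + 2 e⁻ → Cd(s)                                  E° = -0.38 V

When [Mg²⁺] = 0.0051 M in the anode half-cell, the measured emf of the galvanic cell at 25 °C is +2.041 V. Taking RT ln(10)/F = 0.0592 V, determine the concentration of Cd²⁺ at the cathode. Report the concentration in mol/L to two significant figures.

0.27 M

Cd²⁺/Cd is the cathode, Mg²⁺/Mg the anode: E°cell = +1.99 V, n = 2.
Overall reaction: Cd²⁺(aq) + Mg(s) → Cd(s) + Mg²⁺(aq); Q = [Mg²⁺]^1/[Cd²⁺]^1.
From E = E° − (0.0592/n) log Q: log Q = (E° − E)·n/0.0592 = (+1.99 − (+2.041))·2/0.0592 = -1.7230.
So 1·log[Cd²⁺] = 1·log(0.0051) − log Q = -2.2924 − (-1.7230) = -0.5694; [Cd²⁺] = 10^(-0.5694) ≈ 0.27 M.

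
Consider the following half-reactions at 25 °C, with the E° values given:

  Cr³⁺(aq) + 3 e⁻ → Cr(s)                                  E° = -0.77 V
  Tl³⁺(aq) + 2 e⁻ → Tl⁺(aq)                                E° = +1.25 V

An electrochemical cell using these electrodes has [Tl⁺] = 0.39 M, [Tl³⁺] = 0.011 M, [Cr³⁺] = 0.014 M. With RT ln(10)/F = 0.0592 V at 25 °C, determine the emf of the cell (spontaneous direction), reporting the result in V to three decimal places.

+2.011 V

Tl³⁺/Tl⁺ is the cathode (higher E°), Cr³⁺/Cr the anode: E°cell = +1.25 − (-0.77) = +2.02 V, n = 6.
Overall: 3 Tl³⁺(aq) + 2 Cr(s) → 3 Tl⁺(aq) + 2 Cr³⁺(aq)
Q = [Tl⁺]^3·[Cr³⁺]^2 / ([Tl³⁺]^3); log Q = 0.941.
E = E° − (0.0592/n) log Q = +2.02 − (0.0592/6)(0.941) = +2.011 V.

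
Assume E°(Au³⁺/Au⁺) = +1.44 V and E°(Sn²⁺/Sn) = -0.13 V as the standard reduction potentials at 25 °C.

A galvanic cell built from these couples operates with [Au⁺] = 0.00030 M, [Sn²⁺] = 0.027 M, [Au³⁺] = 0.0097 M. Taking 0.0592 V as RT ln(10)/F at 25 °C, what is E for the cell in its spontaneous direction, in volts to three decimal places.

Au³⁺/Au⁺ is the cathode (higher E°), Sn²⁺/Sn the anode: E°cell = +1.44 − (-0.13) = +1.57 V, n = 2.
Overall: Au³⁺(aq) + Sn(s) → Au⁺(aq) + Sn²⁺(aq)
Q = [Au⁺]·[Sn²⁺] / ([Au³⁺]); log Q = -3.078.
E = E° − (0.0592/n) log Q = +1.57 − (0.0592/2)(-3.078) = +1.661 V.

+1.661 V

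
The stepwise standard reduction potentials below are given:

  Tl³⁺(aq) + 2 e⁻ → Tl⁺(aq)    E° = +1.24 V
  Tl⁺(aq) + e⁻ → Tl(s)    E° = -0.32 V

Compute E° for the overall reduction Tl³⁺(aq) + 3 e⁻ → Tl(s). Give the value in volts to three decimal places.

+0.720 V

Since ΔG° = −nFE° is additive over sequential reductions, n₃E°₃ = n₁E°₁ + n₂E°₂.
E°₃ = (2×+1.24 + 1×-0.32) / 3 = (+2.160) / 3 = +0.720 V.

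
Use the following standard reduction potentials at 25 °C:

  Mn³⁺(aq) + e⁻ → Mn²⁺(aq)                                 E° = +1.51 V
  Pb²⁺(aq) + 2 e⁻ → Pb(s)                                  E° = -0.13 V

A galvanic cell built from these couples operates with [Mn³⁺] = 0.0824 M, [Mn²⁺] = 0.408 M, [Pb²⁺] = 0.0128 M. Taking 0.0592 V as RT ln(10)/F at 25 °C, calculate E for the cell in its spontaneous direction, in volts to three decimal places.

+1.655 V

Mn³⁺/Mn²⁺ is the cathode (higher E°), Pb²⁺/Pb the anode: E°cell = +1.51 − (-0.13) = +1.64 V, n = 2.
Overall: 2 Mn³⁺(aq) + Pb(s) → 2 Mn²⁺(aq) + Pb²⁺(aq)
Q = [Mn²⁺]^2·[Pb²⁺] / ([Mn³⁺]^2); log Q = -0.503.
E = E° − (0.0592/n) log Q = +1.64 − (0.0592/2)(-0.503) = +1.655 V.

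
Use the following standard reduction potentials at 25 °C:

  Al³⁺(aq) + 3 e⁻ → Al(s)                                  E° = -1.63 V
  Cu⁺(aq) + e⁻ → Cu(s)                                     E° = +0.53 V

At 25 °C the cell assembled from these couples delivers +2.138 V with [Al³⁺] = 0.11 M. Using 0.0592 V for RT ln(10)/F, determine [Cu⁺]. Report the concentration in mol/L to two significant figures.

0.20 M

Cu⁺/Cu is the cathode, Al³⁺/Al the anode: E°cell = +2.16 V, n = 3.
Overall reaction: 3 Cu⁺(aq) + Al(s) → 3 Cu(s) + Al³⁺(aq); Q = [Al³⁺]^1/[Cu⁺]^3.
From E = E° − (0.0592/n) log Q: log Q = (E° − E)·n/0.0592 = (+2.16 − (+2.138))·3/0.0592 = 1.1149.
So 3·log[Cu⁺] = 1·log(0.11) − log Q = -0.9586 − (1.1149) = -2.0735; log[Cu⁺] = -2.0735 / 3 = -0.6912; [Cu⁺] = 10^(-0.6912) ≈ 0.20 M.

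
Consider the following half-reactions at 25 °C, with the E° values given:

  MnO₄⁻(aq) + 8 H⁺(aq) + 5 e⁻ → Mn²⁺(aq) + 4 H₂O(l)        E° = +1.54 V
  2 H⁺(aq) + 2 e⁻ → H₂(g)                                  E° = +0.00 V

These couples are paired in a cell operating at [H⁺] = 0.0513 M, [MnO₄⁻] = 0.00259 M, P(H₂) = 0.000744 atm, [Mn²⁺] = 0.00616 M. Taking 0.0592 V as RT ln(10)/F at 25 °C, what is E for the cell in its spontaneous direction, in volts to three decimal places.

MnO₄⁻/Mn²⁺ is the cathode (higher E°), H⁺/H₂ the anode: E°cell = +1.54 − (+0.00) = +1.54 V, n = 10.
Overall: 2 MnO₄⁻(aq) + 6 H⁺(aq) + 5 H₂(g) → 2 Mn²⁺(aq) + 8 H₂O(l)
Q = [Mn²⁺]^2 / ([MnO₄⁻]^2·[H⁺]^6·P(H₂)^5); log Q = 24.134.
E = E° − (0.0592/n) log Q = +1.54 − (0.0592/10)(24.134) = +1.397 V.

+1.397 V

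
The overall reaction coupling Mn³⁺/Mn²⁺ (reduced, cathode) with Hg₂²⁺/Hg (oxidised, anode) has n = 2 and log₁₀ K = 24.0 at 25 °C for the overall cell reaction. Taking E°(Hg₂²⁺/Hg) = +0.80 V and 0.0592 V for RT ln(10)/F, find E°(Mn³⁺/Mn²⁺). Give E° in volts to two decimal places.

E°cell = (0.0592/n)·log K = (0.0592/2)(24.0) = +0.710 V.
Since Mn³⁺/Mn²⁺ is the cathode and Hg₂²⁺/Hg the anode, E°cell = E°(Mn³⁺/Mn²⁺) − E°(Hg₂²⁺/Hg).
So E°(Mn³⁺/Mn²⁺) = E°cell + E°(Hg₂²⁺/Hg) = +0.710 + (+0.80) = +1.51 V.

+1.51 V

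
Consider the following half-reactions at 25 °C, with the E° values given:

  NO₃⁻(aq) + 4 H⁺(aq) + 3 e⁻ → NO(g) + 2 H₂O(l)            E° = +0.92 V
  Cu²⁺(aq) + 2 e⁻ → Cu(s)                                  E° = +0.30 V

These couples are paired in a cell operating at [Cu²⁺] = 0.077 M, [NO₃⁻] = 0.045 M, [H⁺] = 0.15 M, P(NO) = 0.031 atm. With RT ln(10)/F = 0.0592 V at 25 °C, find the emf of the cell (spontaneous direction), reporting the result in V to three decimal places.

+0.591 V

NO₃⁻/NO is the cathode (higher E°), Cu²⁺/Cu the anode: E°cell = +0.92 − (+0.30) = +0.62 V, n = 6.
Overall: 2 NO₃⁻(aq) + 8 H⁺(aq) + 3 Cu(s) → 2 NO(g) + 4 H₂O(l) + 3 Cu²⁺(aq)
Q = P(NO)^2·[Cu²⁺]^3 / ([NO₃⁻]^2·[H⁺]^8); log Q = 2.927.
E = E° − (0.0592/n) log Q = +0.62 − (0.0592/6)(2.927) = +0.591 V.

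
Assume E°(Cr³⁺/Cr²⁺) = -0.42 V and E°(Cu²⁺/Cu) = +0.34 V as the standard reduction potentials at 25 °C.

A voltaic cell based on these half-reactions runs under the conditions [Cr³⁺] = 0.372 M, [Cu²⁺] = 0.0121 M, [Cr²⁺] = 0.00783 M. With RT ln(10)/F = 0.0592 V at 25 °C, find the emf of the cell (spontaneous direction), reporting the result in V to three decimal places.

Cu²⁺/Cu is the cathode (higher E°), Cr³⁺/Cr²⁺ the anode: E°cell = +0.34 − (-0.42) = +0.76 V, n = 2.
Overall: Cu²⁺(aq) + 2 Cr²⁺(aq) → Cu(s) + 2 Cr³⁺(aq)
Q = [Cr³⁺]^2 / ([Cu²⁺]·[Cr²⁺]^2); log Q = 5.271.
E = E° − (0.0592/n) log Q = +0.76 − (0.0592/2)(5.271) = +0.604 V.

+0.604 V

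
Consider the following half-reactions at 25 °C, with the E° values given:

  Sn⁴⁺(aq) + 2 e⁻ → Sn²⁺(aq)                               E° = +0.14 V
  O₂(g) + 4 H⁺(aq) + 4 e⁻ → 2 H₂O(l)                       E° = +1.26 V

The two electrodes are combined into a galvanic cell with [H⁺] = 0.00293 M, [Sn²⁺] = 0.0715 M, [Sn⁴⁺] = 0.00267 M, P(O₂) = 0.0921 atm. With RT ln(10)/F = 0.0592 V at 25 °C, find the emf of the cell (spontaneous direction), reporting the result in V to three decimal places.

+0.997 V

O₂/H₂O is the cathode (higher E°), Sn⁴⁺/Sn²⁺ the anode: E°cell = +1.26 − (+0.14) = +1.12 V, n = 4.
Overall: O₂(g) + 4 H⁺(aq) + 2 Sn²⁺(aq) → 2 H₂O(l) + 2 Sn⁴⁺(aq)
Q = [Sn⁴⁺]^2 / (P(O₂)·[H⁺]^4·[Sn²⁺]^2); log Q = 8.313.
E = E° − (0.0592/n) log Q = +1.12 − (0.0592/4)(8.313) = +0.997 V.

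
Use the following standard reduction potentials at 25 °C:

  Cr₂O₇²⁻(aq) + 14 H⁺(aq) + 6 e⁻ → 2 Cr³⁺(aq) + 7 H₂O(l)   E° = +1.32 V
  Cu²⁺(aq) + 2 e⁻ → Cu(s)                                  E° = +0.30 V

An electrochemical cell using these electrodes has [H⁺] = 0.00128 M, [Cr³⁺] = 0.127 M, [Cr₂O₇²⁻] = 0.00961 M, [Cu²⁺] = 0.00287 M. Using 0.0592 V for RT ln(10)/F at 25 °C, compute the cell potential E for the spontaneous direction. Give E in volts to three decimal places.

Cr₂O₇²⁻/Cr³⁺ is the cathode (higher E°), Cu²⁺/Cu the anode: E°cell = +1.32 − (+0.30) = +1.02 V, n = 6.
Overall: Cr₂O₇²⁻(aq) + 14 H⁺(aq) + 3 Cu(s) → 2 Cr³⁺(aq) + 7 H₂O(l) + 3 Cu²⁺(aq)
Q = [Cr³⁺]^2·[Cu²⁺]^3 / ([Cr₂O₇²⁻]·[H⁺]^14); log Q = 33.098.
E = E° − (0.0592/n) log Q = +1.02 − (0.0592/6)(33.098) = +0.693 V.

+0.693 V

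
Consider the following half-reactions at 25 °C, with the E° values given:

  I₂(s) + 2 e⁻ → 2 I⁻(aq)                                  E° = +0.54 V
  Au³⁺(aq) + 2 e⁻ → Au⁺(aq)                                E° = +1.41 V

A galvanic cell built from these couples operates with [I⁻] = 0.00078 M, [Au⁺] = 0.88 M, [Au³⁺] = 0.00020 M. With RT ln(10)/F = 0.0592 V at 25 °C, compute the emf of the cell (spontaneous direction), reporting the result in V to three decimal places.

Au³⁺/Au⁺ is the cathode (higher E°), I₂/I⁻ the anode: E°cell = +1.41 − (+0.54) = +0.87 V, n = 2.
Overall: Au³⁺(aq) + 2 I⁻(aq) → Au⁺(aq) + I₂(s)
Q = [Au⁺] / ([Au³⁺]·[I⁻]^2); log Q = 9.859.
E = E° − (0.0592/n) log Q = +0.87 − (0.0592/2)(9.859) = +0.578 V.

+0.578 V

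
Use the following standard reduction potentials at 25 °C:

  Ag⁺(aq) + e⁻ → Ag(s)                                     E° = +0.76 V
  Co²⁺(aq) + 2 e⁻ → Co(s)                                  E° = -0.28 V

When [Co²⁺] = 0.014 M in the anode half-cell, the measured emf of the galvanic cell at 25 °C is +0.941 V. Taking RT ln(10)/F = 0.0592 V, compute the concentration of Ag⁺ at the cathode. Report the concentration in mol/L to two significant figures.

Ag⁺/Ag is the cathode, Co²⁺/Co the anode: E°cell = +1.04 V, n = 2.
Overall reaction: 2 Ag⁺(aq) + Co(s) → 2 Ag(s) + Co²⁺(aq); Q = [Co²⁺]^1/[Ag⁺]^2.
From E = E° − (0.0592/n) log Q: log Q = (E° − E)·n/0.0592 = (+1.04 − (+0.941))·2/0.0592 = 3.3446.
So 2·log[Ag⁺] = 1·log(0.014) − log Q = -1.8539 − (3.3446) = -5.1985; log[Ag⁺] = -5.1985 / 2 = -2.5993; [Ag⁺] = 10^(-2.5993) ≈ 0.0025 M.

0.0025 M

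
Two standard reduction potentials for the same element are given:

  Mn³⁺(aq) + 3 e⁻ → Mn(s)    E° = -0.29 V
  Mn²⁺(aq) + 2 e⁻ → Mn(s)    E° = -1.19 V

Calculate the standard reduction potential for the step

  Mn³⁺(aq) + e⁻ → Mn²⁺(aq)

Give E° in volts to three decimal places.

+1.510 V

Sequential free energies add, so n₃E°₃ = n₁E°₁ + n₂E°₂.
With n₃ = 3, and the known step contributing 2×(-1.19) V, the unknown satisfies 1·E° = 3×(-0.29) − 2×(-1.19) = +1.510.
E° = +1.510 / 1 = +1.510 V.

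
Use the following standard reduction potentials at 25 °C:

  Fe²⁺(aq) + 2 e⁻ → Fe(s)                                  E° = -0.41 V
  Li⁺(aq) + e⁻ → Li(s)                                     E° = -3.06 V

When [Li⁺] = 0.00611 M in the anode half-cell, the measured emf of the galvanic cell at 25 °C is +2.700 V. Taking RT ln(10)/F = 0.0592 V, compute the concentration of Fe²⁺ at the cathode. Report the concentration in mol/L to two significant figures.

Fe²⁺/Fe is the cathode, Li⁺/Li the anode: E°cell = +2.65 V, n = 2.
Overall reaction: Fe²⁺(aq) + 2 Li(s) → Fe(s) + 2 Li⁺(aq); Q = [Li⁺]^2/[Fe²⁺]^1.
From E = E° − (0.0592/n) log Q: log Q = (E° − E)·n/0.0592 = (+2.65 − (+2.700))·2/0.0592 = -1.6892.
So 1·log[Fe²⁺] = 2·log(0.00611) − log Q = -4.4279 − (-1.6892) = -2.7387; [Fe²⁺] = 10^(-2.7387) ≈ 0.0018 M.

0.0018 M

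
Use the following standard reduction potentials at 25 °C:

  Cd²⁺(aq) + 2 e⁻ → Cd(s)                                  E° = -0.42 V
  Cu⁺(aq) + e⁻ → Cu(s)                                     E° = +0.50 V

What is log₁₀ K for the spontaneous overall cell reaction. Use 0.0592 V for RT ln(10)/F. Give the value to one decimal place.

Cathode: Cu⁺/Cu; anode: Cd²⁺/Cd. E°cell = +0.92 V, n = 2.
log K = nE°cell / 0.0592 = (2)(+0.92) / 0.0592 = 31.1.

31.1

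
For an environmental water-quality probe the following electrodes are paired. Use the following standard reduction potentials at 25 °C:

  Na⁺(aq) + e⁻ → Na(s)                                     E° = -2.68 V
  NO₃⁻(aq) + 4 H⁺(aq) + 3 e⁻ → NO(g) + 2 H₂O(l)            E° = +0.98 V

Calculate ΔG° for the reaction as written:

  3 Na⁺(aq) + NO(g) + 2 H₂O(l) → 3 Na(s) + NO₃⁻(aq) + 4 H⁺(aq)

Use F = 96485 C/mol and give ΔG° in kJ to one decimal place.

As written, Na⁺/Na is reduced (cathode) and NO₃⁻/NO is oxidised (anode), so E°cell = (-2.68) − (+0.98) = -3.66 V.
Balancing electrons gives n = 3.
ΔG° = −nFE° = −(3)(96485)(-3.66) = 1,059,405 J = +1059.4 kJ.

+1059.4 kJ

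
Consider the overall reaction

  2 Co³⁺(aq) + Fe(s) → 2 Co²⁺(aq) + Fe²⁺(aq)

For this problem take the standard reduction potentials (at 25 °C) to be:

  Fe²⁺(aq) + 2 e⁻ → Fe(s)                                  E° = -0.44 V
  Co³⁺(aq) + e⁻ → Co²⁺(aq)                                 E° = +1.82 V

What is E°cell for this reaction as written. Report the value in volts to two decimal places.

+2.26 V

The Co³⁺/Co²⁺ couple has the higher reduction potential, so it is the cathode; Fe²⁺/Fe is oxidised at the anode.
E°cell = E°(cathode) − E°(anode) = (+1.82) − (-0.44) = +2.26 V.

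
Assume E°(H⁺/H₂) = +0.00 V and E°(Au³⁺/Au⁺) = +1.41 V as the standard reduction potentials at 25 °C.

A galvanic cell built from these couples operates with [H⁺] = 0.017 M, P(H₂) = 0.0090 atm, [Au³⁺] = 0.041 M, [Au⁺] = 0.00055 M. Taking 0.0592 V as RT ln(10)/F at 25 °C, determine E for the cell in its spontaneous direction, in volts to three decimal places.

Au³⁺/Au⁺ is the cathode (higher E°), H⁺/H₂ the anode: E°cell = +1.41 − (+0.00) = +1.41 V, n = 2.
Overall: Au³⁺(aq) + H₂(g) → Au⁺(aq) + 2 H⁺(aq)
Q = [Au⁺]·[H⁺]^2 / ([Au³⁺]·P(H₂)); log Q = -3.366.
E = E° − (0.0592/n) log Q = +1.41 − (0.0592/2)(-3.366) = +1.510 V.

+1.510 V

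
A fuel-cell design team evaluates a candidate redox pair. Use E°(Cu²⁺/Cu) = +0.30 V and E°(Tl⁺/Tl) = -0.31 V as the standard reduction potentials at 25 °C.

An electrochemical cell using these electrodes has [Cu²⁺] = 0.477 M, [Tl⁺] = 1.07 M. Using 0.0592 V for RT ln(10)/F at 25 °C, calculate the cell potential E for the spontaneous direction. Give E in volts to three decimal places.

Cu²⁺/Cu is the cathode (higher E°), Tl⁺/Tl the anode: E°cell = +0.30 − (-0.31) = +0.61 V, n = 2.
Overall: Cu²⁺(aq) + 2 Tl(s) → Cu(s) + 2 Tl⁺(aq)
Q = [Tl⁺]^2 / ([Cu²⁺]); log Q = 0.380.
E = E° − (0.0592/n) log Q = +0.61 − (0.0592/2)(0.380) = +0.599 V.

+0.599 V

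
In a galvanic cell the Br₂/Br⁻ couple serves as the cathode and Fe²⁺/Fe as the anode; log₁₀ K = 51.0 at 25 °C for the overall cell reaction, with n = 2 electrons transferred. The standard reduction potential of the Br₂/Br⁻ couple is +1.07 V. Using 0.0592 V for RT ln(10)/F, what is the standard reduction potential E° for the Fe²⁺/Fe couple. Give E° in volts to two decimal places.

E°cell = (0.0592/n)·log K = (0.0592/2)(51.0) = +1.510 V.
Since Br₂/Br⁻ is the cathode and Fe²⁺/Fe the anode, E°cell = E°(Br₂/Br⁻) − E°(Fe²⁺/Fe).
So E°(Fe²⁺/Fe) = E°(Br₂/Br⁻) − E°cell = (+1.07) − (+1.510) = -0.44 V.

-0.44 V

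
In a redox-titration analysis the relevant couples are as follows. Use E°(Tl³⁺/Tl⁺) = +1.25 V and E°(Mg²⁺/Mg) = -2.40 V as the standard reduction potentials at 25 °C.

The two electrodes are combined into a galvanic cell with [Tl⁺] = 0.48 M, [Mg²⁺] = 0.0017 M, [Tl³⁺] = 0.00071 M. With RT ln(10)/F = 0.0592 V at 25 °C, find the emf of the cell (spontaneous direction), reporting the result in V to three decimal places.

Tl³⁺/Tl⁺ is the cathode (higher E°), Mg²⁺/Mg the anode: E°cell = +1.25 − (-2.40) = +3.65 V, n = 2.
Overall: Tl³⁺(aq) + Mg(s) → Tl⁺(aq) + Mg²⁺(aq)
Q = [Tl⁺]·[Mg²⁺] / ([Tl³⁺]); log Q = 0.060.
E = E° − (0.0592/n) log Q = +3.65 − (0.0592/2)(0.060) = +3.648 V.

+3.648 V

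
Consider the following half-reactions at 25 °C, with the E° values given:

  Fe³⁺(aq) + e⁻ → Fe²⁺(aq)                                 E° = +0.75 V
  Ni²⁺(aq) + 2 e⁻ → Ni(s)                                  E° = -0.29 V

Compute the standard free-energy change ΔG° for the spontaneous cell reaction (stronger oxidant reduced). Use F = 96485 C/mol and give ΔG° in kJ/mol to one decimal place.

-200.7 kJ/mol

Fe³⁺/Fe²⁺ (E° = +0.75 V) is the cathode; Ni²⁺/Ni (E° = -0.29 V) is the anode, so E°cell = +1.04 V.
Balancing electrons gives n = 2 (lcm of 1 and 2).
ΔG° = −nFE° = −(2)(96485)(+1.04) = -200,689 J = -200.7 kJ/mol.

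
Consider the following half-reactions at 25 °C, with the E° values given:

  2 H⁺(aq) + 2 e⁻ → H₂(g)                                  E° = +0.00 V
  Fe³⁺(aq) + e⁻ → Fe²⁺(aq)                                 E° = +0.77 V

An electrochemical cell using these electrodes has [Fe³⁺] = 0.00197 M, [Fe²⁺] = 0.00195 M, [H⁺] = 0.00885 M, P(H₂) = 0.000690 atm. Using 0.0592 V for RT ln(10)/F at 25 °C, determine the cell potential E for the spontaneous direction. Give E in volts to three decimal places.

+0.798 V

Fe³⁺/Fe²⁺ is the cathode (higher E°), H⁺/H₂ the anode: E°cell = +0.77 − (+0.00) = +0.77 V, n = 2.
Overall: 2 Fe³⁺(aq) + H₂(g) → 2 Fe²⁺(aq) + 2 H⁺(aq)
Q = [Fe²⁺]^2·[H⁺]^2 / ([Fe³⁺]^2·P(H₂)); log Q = -0.954.
E = E° − (0.0592/n) log Q = +0.77 − (0.0592/2)(-0.954) = +0.798 V.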